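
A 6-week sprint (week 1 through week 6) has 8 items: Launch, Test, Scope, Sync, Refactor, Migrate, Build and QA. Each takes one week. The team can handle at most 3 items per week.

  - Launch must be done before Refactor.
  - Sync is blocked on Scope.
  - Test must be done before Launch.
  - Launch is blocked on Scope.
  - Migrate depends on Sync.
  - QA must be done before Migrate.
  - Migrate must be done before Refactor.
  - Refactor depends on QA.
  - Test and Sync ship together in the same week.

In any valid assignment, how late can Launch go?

Precedence pushes Launch to at least week 3; downstream work caps Launch at week 5.
Launch at week 5 is achievable: Sync=week 2, Build=week 1, Test=week 2, Migrate=week 3, Refactor=week 6, QA=week 1, Scope=week 1, Launch=week 5.

week 5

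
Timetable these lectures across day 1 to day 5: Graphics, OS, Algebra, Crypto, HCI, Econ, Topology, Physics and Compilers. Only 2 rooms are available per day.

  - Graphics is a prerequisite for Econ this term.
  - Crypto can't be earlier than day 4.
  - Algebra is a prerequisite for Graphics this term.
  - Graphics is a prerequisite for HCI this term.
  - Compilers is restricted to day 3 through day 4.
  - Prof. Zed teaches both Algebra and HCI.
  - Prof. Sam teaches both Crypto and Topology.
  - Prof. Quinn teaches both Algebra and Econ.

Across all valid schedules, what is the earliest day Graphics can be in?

Precedence pushes Graphics to at least day 2; downstream work caps Graphics at day 4.
Graphics at day 2 is achievable: Physics -> day 5, Compilers -> day 3, Algebra -> day 1, Graphics -> day 2, HCI -> day 3, Crypto -> day 4, Econ -> day 4, Topology -> day 2, OS -> day 1.

day 2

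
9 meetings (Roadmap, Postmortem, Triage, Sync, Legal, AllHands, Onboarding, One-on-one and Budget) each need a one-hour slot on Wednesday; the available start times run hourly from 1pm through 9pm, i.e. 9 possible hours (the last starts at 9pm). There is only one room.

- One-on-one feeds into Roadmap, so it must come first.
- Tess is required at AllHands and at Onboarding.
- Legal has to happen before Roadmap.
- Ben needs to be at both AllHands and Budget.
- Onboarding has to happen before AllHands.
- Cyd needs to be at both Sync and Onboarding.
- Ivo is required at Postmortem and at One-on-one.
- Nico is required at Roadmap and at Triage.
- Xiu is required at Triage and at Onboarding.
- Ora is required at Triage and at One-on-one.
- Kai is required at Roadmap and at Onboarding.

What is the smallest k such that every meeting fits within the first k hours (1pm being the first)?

The precedence chain requires at least 2 distinct hours.
With at most 1 per hour and 9 meetings, at least 9 hours are needed.
9 works (last occupied hour: 9pm): for example Roadmap in 3pm, Budget in 9pm, One-on-one in 2pm, Onboarding in 4pm, AllHands in 5pm, Legal in 1pm, Postmortem in 6pm, Sync in 8pm, Triage in 7pm.

9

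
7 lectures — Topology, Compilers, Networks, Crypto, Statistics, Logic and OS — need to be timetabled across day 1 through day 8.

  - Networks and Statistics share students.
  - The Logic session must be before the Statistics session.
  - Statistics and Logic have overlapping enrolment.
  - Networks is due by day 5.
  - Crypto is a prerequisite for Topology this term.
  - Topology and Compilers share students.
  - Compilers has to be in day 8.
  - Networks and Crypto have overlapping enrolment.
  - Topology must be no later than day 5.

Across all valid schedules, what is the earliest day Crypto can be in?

day 1

Downstream work caps Crypto at day 4.
Crypto at day 1 is achievable: Logic -> day 1, OS -> day 1, Topology -> day 2, Networks -> day 2, Compilers -> day 8, Crypto -> day 1, Statistics -> day 3.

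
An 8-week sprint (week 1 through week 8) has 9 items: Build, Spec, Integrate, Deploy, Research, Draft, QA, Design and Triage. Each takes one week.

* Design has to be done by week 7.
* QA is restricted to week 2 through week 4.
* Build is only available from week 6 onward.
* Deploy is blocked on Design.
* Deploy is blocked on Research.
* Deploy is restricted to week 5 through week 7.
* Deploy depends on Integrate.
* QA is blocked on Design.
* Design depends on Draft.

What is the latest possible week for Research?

Downstream work caps Research at week 6.
Research at week 6 is achievable: Spec=week 1, Draft=week 1, Research=week 6, Build=week 6, Design=week 2, Deploy=week 7, Integrate=week 1, QA=week 3, Triage=week 1.

week 6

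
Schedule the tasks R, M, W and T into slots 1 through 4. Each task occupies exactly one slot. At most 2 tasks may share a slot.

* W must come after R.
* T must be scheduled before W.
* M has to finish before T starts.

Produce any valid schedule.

W -> 3; R -> 1; T -> 2; M -> 1

Checking: M(1) before T(2); T(2) before W(3); R(1) before W(3); max 2 per slot (cap 2).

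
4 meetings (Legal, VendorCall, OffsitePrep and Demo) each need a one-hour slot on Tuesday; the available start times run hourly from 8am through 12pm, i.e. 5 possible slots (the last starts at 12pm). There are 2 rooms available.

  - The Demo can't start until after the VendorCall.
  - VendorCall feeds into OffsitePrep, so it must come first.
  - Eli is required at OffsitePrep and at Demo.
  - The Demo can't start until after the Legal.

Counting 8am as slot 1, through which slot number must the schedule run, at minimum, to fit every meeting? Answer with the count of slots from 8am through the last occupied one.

3 slots

The precedence chain requires at least 2 distinct slots.
With at most 2 per slot and 4 meetings, at least 2 slots are needed.
Could 2 slots be enough, i.e. nothing placed later than 9am? No: OffsitePrep must come after VendorCall (at 8am or later) → {9am}; Demo must come after Legal (at 8am or later) → {9am}; Demo can't share with OffsitePrep (9am) → nothing is left.
So 2 slots is not enough.
3 works (last occupied slot: 10am): for example Demo in 9am, VendorCall in 8am, OffsitePrep in 10am, Legal in 8am.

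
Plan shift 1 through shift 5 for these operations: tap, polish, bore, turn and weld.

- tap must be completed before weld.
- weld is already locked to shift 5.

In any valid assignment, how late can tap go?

Downstream work caps tap at shift 4.
tap at shift 4 is achievable: weld in shift 5, polish in shift 1, tap in shift 4, bore in shift 1, turn in shift 1.

shift 4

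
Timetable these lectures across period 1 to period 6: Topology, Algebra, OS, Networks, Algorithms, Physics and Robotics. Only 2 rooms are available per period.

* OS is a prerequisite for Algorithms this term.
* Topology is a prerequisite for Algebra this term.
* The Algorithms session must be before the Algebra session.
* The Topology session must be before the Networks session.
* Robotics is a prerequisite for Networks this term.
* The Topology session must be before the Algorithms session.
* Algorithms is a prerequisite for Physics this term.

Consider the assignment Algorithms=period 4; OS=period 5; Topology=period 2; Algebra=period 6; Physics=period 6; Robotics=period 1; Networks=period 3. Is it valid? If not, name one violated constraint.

No — it violates: OS is a prerequisite for Algorithms this term

Only 2 rooms are available per period — holds.
Robotics is a prerequisite for Networks this term — holds.
Algorithms is a prerequisite for Physics this term — holds.
The Topology session must be before the Algorithms session — holds.
The Topology session must be before the Networks session — holds.
Topology is a prerequisite for Algebra this term — holds.
OS is a prerequisite for Algorithms this term — violated.
The Algorithms session must be before the Algebra session — holds.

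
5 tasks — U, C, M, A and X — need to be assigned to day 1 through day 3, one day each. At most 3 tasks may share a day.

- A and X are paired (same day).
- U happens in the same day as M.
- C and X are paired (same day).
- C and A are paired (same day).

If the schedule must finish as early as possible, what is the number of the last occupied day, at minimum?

2

With at most 3 per day and 5 tasks, at least 2 days are needed.
2 works (last occupied day: day 2): for example X=day 2, U=day 1, C=day 2, A=day 2, M=day 1.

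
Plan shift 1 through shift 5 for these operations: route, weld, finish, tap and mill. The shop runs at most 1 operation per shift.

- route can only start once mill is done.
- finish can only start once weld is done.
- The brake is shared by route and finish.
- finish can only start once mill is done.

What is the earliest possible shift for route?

Precedence pushes route to at least shift 2.
route at shift 2 is achievable: weld in shift 3, finish in shift 4, route in shift 2, tap in shift 5, mill in shift 1.

shift 2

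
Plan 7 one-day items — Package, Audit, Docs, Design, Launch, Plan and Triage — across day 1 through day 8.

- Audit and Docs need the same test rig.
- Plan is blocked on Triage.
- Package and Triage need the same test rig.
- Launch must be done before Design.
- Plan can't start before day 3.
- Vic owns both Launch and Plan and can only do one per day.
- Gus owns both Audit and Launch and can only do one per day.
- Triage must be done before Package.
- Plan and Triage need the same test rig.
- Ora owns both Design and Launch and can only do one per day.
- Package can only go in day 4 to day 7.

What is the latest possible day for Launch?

Downstream work caps Launch at day 7.
Launch at day 7 is achievable: Docs -> day 2, Triage -> day 1, Audit -> day 1, Launch -> day 7, Plan -> day 3, Design -> day 8, Package -> day 4.

day 7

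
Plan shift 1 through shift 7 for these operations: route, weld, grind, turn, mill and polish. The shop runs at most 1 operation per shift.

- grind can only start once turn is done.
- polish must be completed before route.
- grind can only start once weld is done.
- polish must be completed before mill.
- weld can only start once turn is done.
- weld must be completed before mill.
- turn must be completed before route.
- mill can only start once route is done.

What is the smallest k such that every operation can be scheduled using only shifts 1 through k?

6 shifts

The precedence chain requires at least 3 distinct shifts.
With at most 1 per shift and 6 operations, at least 6 shifts are needed.
6 works (last occupied shift: shift 6): for example weld in shift 4; turn in shift 1; mill in shift 5; grind in shift 6; polish in shift 2; route in shift 3.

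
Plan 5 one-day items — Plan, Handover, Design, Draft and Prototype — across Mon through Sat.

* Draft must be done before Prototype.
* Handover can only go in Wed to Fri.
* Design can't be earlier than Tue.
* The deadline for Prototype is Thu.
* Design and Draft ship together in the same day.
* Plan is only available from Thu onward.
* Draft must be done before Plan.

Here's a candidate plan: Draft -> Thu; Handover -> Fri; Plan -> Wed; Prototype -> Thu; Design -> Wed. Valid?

No — it violates: Draft must be done before Plan

The deadline for Prototype is Thu — holds.
Handover can only go in Wed to Fri — holds.
Plan is only available from Thu onward — violated.
Design and Draft ship together in the same day — violated.
Draft must be done before Prototype — violated.
Draft must be done before Plan — violated.
Design can't be earlier than Tue — holds.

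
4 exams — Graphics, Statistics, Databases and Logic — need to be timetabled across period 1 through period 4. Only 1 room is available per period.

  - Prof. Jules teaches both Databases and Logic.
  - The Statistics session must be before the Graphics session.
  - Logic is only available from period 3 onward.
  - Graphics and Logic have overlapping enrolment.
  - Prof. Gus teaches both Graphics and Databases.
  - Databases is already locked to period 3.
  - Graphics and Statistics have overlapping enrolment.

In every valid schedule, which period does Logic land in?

period 4

Logic's window is period 3–period 4.
Databases is fixed at period 3, and Logic can't share a period with Databases.
So Logic must be period 4.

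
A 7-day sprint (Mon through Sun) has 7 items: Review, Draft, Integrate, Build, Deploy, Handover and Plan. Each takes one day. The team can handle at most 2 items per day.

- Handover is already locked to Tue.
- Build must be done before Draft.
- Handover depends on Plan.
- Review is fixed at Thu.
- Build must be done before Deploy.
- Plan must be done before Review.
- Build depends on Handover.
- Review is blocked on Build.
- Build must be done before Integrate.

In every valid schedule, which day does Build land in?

Wed

Handover is fixed at Tue and must come before Build, so Build is at least Wed.
Review is fixed at Thu and must come after Build, so Build is at most Wed.
So Build must be Wed.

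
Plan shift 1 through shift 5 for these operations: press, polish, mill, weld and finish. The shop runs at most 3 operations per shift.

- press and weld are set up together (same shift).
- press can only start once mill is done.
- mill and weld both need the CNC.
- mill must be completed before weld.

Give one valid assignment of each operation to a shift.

finish=shift 1; press=shift 2; weld=shift 2; mill=shift 1; polish=shift 1

Checking: mill(shift 1) before weld(shift 2); mill(shift 1) before press(shift 2); mill(shift 1) != weld(shift 2); press = weld = shift 2; max 3 per shift (cap 3).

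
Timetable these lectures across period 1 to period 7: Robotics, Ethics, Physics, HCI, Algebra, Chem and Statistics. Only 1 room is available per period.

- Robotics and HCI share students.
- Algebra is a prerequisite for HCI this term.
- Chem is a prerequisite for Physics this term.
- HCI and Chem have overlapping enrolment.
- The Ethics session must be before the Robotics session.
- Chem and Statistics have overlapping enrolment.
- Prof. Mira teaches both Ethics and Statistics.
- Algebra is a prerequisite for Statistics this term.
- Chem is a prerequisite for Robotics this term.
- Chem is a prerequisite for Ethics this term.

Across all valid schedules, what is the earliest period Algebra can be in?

period 1

Downstream work caps Algebra at period 6.
Algebra at period 1 is achievable: Statistics=period 7, Ethics=period 3, Physics=period 5, Chem=period 2, Robotics=period 4, HCI=period 6, Algebra=period 1.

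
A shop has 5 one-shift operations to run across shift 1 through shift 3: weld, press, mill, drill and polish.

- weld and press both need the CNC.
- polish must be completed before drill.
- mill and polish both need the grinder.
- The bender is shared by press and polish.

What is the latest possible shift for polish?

shift 2

Downstream work caps polish at shift 2.
polish at shift 2 is achievable: drill in shift 3, polish in shift 2, weld in shift 1, press in shift 3, mill in shift 1.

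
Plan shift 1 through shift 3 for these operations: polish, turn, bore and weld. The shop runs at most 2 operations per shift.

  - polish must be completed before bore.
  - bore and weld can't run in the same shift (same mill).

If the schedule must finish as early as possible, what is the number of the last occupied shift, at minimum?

shift 2

The precedence chain requires at least 2 distinct shifts.
With at most 2 per shift and 4 operations, at least 2 shifts are needed.
2 works (last occupied shift: shift 2): for example polish=shift 1, bore=shift 2, turn=shift 2, weld=shift 1.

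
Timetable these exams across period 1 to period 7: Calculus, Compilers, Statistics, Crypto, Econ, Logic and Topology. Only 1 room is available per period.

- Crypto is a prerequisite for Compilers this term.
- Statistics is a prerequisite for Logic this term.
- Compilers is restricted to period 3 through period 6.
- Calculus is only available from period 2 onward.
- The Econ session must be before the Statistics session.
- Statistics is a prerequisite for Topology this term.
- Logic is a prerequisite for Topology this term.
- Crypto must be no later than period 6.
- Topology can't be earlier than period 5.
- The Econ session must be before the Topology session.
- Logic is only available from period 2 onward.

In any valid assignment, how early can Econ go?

Downstream work caps Econ at period 4.
Econ at period 1 is achievable: Topology=period 5, Statistics=period 2, Crypto=period 4, Logic=period 3, Econ=period 1, Calculus=period 7, Compilers=period 6.

period 1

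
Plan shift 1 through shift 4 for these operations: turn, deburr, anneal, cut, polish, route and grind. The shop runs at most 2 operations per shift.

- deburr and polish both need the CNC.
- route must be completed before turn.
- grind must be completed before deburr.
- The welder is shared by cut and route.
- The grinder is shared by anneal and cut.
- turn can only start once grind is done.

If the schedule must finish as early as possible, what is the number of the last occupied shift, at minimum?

The precedence chain requires at least 2 distinct shifts.
With at most 2 per shift and 7 operations, at least 4 shifts are needed.
4 works (last occupied shift: shift 4): for example grind -> shift 1; deburr -> shift 2; anneal -> shift 3; cut -> shift 4; turn -> shift 2; route -> shift 1; polish -> shift 3.

4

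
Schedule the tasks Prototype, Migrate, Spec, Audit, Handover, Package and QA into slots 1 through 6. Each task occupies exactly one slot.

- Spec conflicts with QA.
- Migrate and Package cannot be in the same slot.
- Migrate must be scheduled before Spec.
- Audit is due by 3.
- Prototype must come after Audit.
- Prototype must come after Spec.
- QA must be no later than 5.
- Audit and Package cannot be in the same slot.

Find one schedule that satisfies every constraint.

Handover -> 1; Audit -> 1; Spec -> 2; Migrate -> 1; QA -> 1; Prototype -> 3; Package -> 2

Checking: Audit(1) before Prototype(3); Spec(2) before Prototype(3); Migrate(1) before Spec(2); Spec(2) != QA(1); Audit(1) != Package(2); Migrate(1) != Package(2); Audit=1 in [1,3]; QA=1 in [1,5].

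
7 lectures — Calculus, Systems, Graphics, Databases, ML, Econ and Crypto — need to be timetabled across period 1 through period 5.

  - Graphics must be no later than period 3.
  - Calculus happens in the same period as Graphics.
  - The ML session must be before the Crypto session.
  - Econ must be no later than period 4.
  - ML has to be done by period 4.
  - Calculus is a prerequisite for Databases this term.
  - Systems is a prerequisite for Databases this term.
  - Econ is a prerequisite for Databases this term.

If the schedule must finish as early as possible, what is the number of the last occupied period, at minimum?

The precedence chain requires at least 2 distinct periods.
2 works (last occupied period: period 2): for example Systems=period 1, Databases=period 2, ML=period 1, Econ=period 1, Graphics=period 1, Crypto=period 2, Calculus=period 1.

period 2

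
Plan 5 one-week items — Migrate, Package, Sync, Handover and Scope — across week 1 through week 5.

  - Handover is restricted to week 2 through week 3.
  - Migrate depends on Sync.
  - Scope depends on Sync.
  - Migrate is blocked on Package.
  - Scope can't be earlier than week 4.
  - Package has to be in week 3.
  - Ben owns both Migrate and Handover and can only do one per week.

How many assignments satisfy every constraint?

26

Splitting on Migrate: it can be week 4 (12), week 5 (14). Listing each branch's schedules as (Package, Sync, Handover, Scope) by week number:
Migrate=week 4: (3,1,2,4) (3,1,2,5) (3,1,3,4) (3,1,3,5) (3,2,2,4) (3,2,2,5) (3,2,3,4) (3,2,3,5) (3,3,2,4) (3,3,2,5) (3,3,3,4) (3,3,3,5) — 12.
Migrate=week 5: (3,1,2,4) (3,1,2,5) (3,1,3,4) (3,1,3,5) (3,2,2,4) (3,2,2,5) (3,2,3,4) (3,2,3,5) (3,3,2,4) (3,3,2,5) (3,3,3,4) (3,3,3,5) (3,4,2,5) (3,4,3,5) — 14.
Summing: 12 + 14 = 26.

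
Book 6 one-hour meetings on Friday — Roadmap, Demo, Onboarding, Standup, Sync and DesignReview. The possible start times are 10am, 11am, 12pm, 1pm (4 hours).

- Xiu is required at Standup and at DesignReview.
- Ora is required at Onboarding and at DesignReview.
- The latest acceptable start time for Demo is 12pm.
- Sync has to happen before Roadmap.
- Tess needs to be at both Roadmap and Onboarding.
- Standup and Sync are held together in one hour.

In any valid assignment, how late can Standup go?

12pm

Standup must be in the same hour as Sync, which can't be after 12pm, so Standup is at most 12pm.
Standup at 12pm is achievable: Roadmap -> 1pm, Onboarding -> 10am, Standup -> 12pm, Sync -> 12pm, Demo -> 10am, DesignReview -> 11am.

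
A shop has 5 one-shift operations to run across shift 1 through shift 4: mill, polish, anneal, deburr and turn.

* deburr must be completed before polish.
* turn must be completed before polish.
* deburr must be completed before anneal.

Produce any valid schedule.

turn in shift 1; polish in shift 2; mill in shift 1; deburr in shift 1; anneal in shift 2

Checking: deburr(shift 1) before anneal(shift 2); deburr(shift 1) before polish(shift 2); turn(shift 1) before polish(shift 2).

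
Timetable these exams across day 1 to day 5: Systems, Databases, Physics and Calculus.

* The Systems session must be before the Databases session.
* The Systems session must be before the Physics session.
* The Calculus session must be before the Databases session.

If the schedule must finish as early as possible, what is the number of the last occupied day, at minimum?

The precedence chain requires at least 2 distinct days.
2 works (last occupied day: day 2): for example Databases=day 2; Physics=day 2; Calculus=day 1; Systems=day 1.

day 2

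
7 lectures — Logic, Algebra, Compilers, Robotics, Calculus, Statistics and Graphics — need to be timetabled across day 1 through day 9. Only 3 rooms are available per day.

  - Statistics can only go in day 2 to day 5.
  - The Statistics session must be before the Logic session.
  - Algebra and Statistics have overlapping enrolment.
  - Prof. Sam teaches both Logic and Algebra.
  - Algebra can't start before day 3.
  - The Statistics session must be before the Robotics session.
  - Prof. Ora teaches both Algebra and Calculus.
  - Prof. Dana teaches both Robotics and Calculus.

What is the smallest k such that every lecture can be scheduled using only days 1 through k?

4

The precedence chain requires at least 2 distinct days.
With at most 3 per day and 7 lectures, at least 3 days are needed.
Algebra can't be placed before day 3, so the schedule must run through at least day 3.
Could 3 days be enough, i.e. nothing placed later than day 3? No: Algebra's window within 3 days is {day 3}; Statistics's window within 3 days is {day 2, day 3}; Robotics must come after Statistics (at day 2 or later) → {day 3}; Statistics must come before Robotics (at day 3 or earlier) → {day 2}; Logic must come after Statistics (at day 2 or later) → {day 3}; Algebra can't share with Logic (day 3) → nothing is left.
So 3 days is not enough.
4 works (last occupied day: day 4): for example Robotics -> day 3; Statistics -> day 2; Graphics -> day 1; Compilers -> day 1; Calculus -> day 1; Algebra -> day 3; Logic -> day 4.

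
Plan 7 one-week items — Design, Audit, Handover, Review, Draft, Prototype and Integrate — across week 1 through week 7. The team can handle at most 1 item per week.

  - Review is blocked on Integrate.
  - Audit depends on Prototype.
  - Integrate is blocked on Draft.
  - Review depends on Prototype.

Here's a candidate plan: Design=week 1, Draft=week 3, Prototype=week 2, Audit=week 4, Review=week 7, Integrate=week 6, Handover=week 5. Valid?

Audit depends on Prototype — holds.
Review is blocked on Integrate — holds.
The team can handle at most 1 item per week — holds.
Integrate is blocked on Draft — holds.
Review depends on Prototype — holds.

Yes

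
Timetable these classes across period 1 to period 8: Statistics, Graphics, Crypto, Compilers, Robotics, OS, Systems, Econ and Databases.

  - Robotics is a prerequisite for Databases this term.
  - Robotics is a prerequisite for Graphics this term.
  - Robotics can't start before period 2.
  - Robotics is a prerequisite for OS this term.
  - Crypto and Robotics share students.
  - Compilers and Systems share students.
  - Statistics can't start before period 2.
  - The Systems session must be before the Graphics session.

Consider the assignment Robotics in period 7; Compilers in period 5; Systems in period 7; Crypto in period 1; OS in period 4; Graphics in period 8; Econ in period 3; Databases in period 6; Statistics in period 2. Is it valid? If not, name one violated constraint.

No — it violates: Robotics is a prerequisite for OS this term

Statistics can't start before period 2 — holds.
Compilers and Systems share students — holds.
Robotics is a prerequisite for Databases this term — violated.
The Systems session must be before the Graphics session — holds.
Robotics can't start before period 2 — holds.
Robotics is a prerequisite for Graphics this term — holds.
Crypto and Robotics share students — holds.
Robotics is a prerequisite for OS this term — violated.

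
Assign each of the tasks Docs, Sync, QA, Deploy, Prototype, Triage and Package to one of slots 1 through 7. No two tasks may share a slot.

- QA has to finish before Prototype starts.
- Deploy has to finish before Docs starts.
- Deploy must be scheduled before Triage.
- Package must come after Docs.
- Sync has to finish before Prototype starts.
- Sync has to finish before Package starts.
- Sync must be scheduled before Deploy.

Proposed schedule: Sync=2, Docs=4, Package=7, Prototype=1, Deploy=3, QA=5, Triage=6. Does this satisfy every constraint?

Sync has to finish before Prototype starts — violated.
Deploy has to finish before Docs starts — holds.
Deploy must be scheduled before Triage — holds.
Package must come after Docs — holds.
No two tasks may share a slot — holds.
Sync has to finish before Package starts — holds.
QA has to finish before Prototype starts — violated.
Sync must be scheduled before Deploy — holds.

Invalid. QA has to finish before Prototype starts.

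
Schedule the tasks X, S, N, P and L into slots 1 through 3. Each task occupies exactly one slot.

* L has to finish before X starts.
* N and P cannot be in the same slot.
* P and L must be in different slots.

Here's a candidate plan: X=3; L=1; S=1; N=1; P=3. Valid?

Yes

L has to finish before X starts — holds.
P and L must be in different slots — holds.
N and P cannot be in the same slot — holds.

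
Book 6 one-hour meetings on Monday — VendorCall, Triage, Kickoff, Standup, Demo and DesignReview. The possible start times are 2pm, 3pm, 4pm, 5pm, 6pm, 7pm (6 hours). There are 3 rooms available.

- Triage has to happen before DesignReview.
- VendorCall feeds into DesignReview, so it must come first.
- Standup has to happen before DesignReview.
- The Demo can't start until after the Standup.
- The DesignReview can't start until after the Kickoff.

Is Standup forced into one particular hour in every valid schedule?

No

Standup can be 2pm (e.g. VendorCall -> 2pm, Standup -> 2pm, Demo -> 3pm, Triage -> 2pm, Kickoff -> 3pm, DesignReview -> 4pm) or 3pm (e.g. Demo=4pm; VendorCall=2pm; Standup=3pm; DesignReview=4pm; Triage=2pm; Kickoff=2pm).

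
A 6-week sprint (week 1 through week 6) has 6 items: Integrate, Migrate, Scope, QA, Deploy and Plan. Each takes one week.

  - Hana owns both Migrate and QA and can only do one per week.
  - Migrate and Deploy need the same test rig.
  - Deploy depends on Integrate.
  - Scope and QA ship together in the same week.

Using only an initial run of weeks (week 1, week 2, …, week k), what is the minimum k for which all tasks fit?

The precedence chain requires at least 2 distinct weeks.
2 works (last occupied week: week 2): for example Scope -> week 2, Integrate -> week 1, QA -> week 2, Deploy -> week 2, Migrate -> week 1, Plan -> week 1.

2 weeks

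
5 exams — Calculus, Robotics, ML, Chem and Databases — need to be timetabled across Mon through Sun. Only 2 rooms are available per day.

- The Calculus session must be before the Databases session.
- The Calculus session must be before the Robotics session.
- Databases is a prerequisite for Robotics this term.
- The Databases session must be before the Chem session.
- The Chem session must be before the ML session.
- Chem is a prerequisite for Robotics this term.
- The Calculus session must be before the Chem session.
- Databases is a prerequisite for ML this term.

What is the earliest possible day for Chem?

Wed

Precedence pushes Chem to at least Wed; downstream work caps Chem at Sat.
Chem at Wed is achievable: ML in Thu, Databases in Tue, Calculus in Mon, Robotics in Thu, Chem in Wed.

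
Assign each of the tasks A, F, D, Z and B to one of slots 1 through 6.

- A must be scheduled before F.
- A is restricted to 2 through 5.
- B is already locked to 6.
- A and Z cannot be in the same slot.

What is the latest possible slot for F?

Precedence pushes F to at least 3.
F at 6 is achievable: Z -> 1; F -> 6; D -> 1; B -> 6; A -> 2.

6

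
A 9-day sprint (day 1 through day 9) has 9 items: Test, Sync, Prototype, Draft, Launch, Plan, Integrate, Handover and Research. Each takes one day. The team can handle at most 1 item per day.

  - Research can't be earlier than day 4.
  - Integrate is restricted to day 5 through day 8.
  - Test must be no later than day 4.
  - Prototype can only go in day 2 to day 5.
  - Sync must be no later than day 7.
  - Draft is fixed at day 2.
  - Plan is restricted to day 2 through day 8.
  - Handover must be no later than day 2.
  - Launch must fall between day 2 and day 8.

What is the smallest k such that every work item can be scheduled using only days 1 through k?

With at most 1 per day and 9 work items, at least 9 days are needed.
Integrate can't be placed before day 5, so the schedule must run through at least day 5.
9 works (last occupied day: day 9): for example Integrate -> day 5, Launch -> day 7, Plan -> day 8, Handover -> day 1, Prototype -> day 4, Sync -> day 6, Research -> day 9, Draft -> day 2, Test -> day 3.

9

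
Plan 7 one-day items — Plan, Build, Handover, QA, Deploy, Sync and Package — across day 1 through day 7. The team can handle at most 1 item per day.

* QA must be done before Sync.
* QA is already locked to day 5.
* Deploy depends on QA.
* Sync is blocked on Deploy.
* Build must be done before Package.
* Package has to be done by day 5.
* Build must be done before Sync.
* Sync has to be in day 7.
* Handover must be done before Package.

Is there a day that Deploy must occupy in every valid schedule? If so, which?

QA is fixed at day 5 and must come before Deploy, so Deploy is at least day 6.
Sync is fixed at day 7 and must come after Deploy, so Deploy is at most day 6.
So Deploy must be day 6.

day 6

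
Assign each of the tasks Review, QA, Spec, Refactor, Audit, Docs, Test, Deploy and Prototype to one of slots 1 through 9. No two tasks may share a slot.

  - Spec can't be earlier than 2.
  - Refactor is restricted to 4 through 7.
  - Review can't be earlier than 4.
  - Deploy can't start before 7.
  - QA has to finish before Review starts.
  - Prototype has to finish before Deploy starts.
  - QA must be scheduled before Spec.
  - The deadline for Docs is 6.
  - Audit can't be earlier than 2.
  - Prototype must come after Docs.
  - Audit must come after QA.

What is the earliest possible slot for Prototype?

Precedence pushes Prototype to at least 2; downstream work caps Prototype at 8.
Prototype at 2 is achievable: QA in 3, Spec in 6, Deploy in 7, Docs in 1, Test in 9, Prototype in 2, Audit in 8, Refactor in 4, Review in 5.

2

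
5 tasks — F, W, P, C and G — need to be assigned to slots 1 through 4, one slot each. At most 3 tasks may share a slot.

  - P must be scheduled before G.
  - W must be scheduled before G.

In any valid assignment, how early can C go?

1

C at 1 is achievable: G -> 2; W -> 1; C -> 1; F -> 2; P -> 1.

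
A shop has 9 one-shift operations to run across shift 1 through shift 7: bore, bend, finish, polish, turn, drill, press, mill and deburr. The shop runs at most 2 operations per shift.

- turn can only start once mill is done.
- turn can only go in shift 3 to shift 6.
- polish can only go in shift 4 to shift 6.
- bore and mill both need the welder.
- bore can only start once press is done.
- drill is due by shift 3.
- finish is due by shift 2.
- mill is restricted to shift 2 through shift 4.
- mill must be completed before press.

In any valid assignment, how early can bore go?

Precedence pushes bore to at least shift 4.
bore at shift 4 is achievable: bore -> shift 4, finish -> shift 1, bend -> shift 2, polish -> shift 4, deburr -> shift 5, drill -> shift 1, turn -> shift 3, mill -> shift 2, press -> shift 3.

shift 4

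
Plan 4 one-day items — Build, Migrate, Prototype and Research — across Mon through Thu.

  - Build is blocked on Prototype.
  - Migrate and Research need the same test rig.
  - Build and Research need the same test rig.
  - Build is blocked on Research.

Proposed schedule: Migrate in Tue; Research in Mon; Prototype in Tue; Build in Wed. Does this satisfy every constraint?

Migrate and Research need the same test rig — holds.
Build and Research need the same test rig — holds.
Build is blocked on Prototype — holds.
Build is blocked on Research — holds.

Yes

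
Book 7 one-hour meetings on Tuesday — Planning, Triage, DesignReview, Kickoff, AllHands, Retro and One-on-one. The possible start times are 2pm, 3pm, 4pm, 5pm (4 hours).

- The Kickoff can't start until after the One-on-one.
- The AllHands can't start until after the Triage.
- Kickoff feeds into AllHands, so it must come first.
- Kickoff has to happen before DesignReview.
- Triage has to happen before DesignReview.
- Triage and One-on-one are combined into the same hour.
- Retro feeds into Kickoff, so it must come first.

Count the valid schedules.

Splitting on Planning: it can be 2pm (8), 3pm (8), 4pm (8), 5pm (8). Listing each branch's schedules as (Triage, DesignReview, Kickoff, AllHands, Retro, One-on-one):
Planning=2pm: (2pm,4pm,3pm,4pm,2pm,2pm) (2pm,4pm,3pm,5pm,2pm,2pm) (2pm,5pm,3pm,4pm,2pm,2pm) (2pm,5pm,3pm,5pm,2pm,2pm) (2pm,5pm,4pm,5pm,2pm,2pm) (2pm,5pm,4pm,5pm,3pm,2pm) (3pm,5pm,4pm,5pm,2pm,3pm) (3pm,5pm,4pm,5pm,3pm,3pm) — 8.
Planning=3pm: (2pm,4pm,3pm,4pm,2pm,2pm) (2pm,4pm,3pm,5pm,2pm,2pm) (2pm,5pm,3pm,4pm,2pm,2pm) (2pm,5pm,3pm,5pm,2pm,2pm) (2pm,5pm,4pm,5pm,2pm,2pm) (2pm,5pm,4pm,5pm,3pm,2pm) (3pm,5pm,4pm,5pm,2pm,3pm) (3pm,5pm,4pm,5pm,3pm,3pm) — 8.
Planning=4pm: (2pm,4pm,3pm,4pm,2pm,2pm) (2pm,4pm,3pm,5pm,2pm,2pm) (2pm,5pm,3pm,4pm,2pm,2pm) (2pm,5pm,3pm,5pm,2pm,2pm) (2pm,5pm,4pm,5pm,2pm,2pm) (2pm,5pm,4pm,5pm,3pm,2pm) (3pm,5pm,4pm,5pm,2pm,3pm) (3pm,5pm,4pm,5pm,3pm,3pm) — 8.
Planning=5pm: (2pm,4pm,3pm,4pm,2pm,2pm) (2pm,4pm,3pm,5pm,2pm,2pm) (2pm,5pm,3pm,4pm,2pm,2pm) (2pm,5pm,3pm,5pm,2pm,2pm) (2pm,5pm,4pm,5pm,2pm,2pm) (2pm,5pm,4pm,5pm,3pm,2pm) (3pm,5pm,4pm,5pm,2pm,3pm) (3pm,5pm,4pm,5pm,3pm,3pm) — 8.
Summing: 8 + 8 + 8 + 8 = 32.

32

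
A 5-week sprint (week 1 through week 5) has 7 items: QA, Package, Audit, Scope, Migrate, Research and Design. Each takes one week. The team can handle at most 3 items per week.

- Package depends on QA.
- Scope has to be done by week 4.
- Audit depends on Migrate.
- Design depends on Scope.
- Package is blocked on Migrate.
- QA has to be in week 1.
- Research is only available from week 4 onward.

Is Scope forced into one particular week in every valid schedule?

No

Scope can be week 1 (e.g. Audit in week 2, Scope in week 1, QA in week 1, Migrate in week 1, Research in week 4, Design in week 2, Package in week 2) or week 2 (e.g. Scope in week 2; Audit in week 2; Package in week 2; Design in week 3; Research in week 4; Migrate in week 1; QA in week 1).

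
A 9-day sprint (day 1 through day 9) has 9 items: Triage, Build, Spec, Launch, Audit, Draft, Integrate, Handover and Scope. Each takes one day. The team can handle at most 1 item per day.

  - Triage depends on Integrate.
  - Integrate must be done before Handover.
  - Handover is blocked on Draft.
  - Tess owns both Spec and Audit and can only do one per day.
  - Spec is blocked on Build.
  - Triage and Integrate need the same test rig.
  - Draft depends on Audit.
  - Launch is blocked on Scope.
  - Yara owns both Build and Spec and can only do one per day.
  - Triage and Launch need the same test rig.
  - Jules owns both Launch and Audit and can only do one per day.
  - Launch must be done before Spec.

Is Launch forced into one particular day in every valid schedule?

Launch can be day 2 (e.g. Build in day 3; Triage in day 9; Handover in day 8; Integrate in day 7; Audit in day 5; Spec in day 4; Scope in day 1; Launch in day 2; Draft in day 6) or day 3 (e.g. Draft=day 6, Launch=day 3, Handover=day 8, Audit=day 5, Spec=day 4, Integrate=day 7, Triage=day 9, Build=day 1, Scope=day 2).

No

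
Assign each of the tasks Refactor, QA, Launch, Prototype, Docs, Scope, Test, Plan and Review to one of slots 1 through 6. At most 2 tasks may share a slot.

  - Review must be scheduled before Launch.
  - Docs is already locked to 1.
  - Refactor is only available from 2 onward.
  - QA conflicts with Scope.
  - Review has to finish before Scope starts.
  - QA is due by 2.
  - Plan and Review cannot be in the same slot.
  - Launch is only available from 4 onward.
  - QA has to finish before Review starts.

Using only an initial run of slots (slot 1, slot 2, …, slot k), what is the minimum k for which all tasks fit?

5

The precedence chain requires at least 3 distinct slots.
With at most 2 per slot and 9 tasks, at least 5 slots are needed.
Launch can't be placed before 4, so the schedule must run through at least slot 4.
5 works (last occupied slot: 5): for example Refactor -> 2; QA -> 1; Docs -> 1; Plan -> 5; Test -> 4; Prototype -> 3; Launch -> 4; Scope -> 3; Review -> 2.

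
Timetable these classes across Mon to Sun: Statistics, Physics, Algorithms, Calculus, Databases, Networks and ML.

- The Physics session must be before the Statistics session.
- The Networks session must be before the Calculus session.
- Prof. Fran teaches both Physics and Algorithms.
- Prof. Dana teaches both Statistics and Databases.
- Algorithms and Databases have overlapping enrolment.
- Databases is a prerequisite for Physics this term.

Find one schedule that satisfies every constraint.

Networks=Mon, Physics=Tue, Databases=Mon, Statistics=Wed, ML=Mon, Calculus=Tue, Algorithms=Wed

Checking: Networks(Mon) before Calculus(Tue); Physics(Tue) before Statistics(Wed); Databases(Mon) before Physics(Tue); Statistics(Wed) != Databases(Mon); Algorithms(Wed) != Databases(Mon); Physics(Tue) != Algorithms(Wed).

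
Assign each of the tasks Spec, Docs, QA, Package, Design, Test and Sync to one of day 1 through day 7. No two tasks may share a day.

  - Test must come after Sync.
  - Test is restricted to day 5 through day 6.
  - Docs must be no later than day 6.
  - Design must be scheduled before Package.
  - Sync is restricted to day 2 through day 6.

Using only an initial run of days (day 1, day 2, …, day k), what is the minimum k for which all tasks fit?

The precedence chain requires at least 2 distinct days.
With at most 1 per day and 7 tasks, at least 7 days are needed.
Test can't be placed before day 5, so the schedule must run through at least day 5.
7 works (last occupied day: day 7): for example Sync=day 2, Package=day 4, Spec=day 6, Design=day 3, QA=day 7, Docs=day 1, Test=day 5.

7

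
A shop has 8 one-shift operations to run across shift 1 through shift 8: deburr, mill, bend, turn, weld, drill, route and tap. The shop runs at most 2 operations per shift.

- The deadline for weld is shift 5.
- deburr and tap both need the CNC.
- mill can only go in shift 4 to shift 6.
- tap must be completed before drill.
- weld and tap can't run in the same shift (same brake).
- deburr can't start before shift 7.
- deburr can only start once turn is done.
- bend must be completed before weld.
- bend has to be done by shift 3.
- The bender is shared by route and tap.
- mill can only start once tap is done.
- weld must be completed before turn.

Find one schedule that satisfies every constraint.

route in shift 3; deburr in shift 7; drill in shift 2; turn in shift 3; weld in shift 2; bend in shift 1; tap in shift 1; mill in shift 4

Checking: weld(shift 2) before turn(shift 3); turn(shift 3) before deburr(shift 7); tap(shift 1) before drill(shift 2); tap(shift 1) before mill(shift 4); bend(shift 1) before weld(shift 2); deburr(shift 7) != tap(shift 1); route(shift 3) != tap(shift 1); weld(shift 2) != tap(shift 1); weld=shift 2 in [shift 1,shift 5]; mill=shift 4 in [shift 4,shift 6]; deburr=shift 7 in [shift 7,shift 8]; bend=shift 1 in [shift 1,shift 3]; max 2 per shift (cap 2).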